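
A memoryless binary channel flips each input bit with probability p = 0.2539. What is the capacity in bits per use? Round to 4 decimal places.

0.1826 bits

Binary symmetric channel: C = 1 − h₂(ε) where h₂ is the binary entropy function.
h₂(0.2539) = −0.2539·log₂0.2539 − 0.7461·log₂0.7461 = 0.8174.
C = 1 − 0.8174 = 0.1826 bits per channel use.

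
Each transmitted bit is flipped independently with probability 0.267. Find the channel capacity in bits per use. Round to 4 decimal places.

Binary symmetric channel: C = 1 − h₂(ε) where h₂ is the binary entropy function.
h₂(0.267) = −0.267·log₂0.267 − 0.733·log₂0.733 = 0.8371.
C = 1 − 0.8371 = 0.1629 bits per channel use.

0.1629 bits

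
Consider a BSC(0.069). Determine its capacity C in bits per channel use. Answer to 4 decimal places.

Binary symmetric channel: C = 1 − h₂(ε) where h₂ is the binary entropy function.
h₂(0.069) = −0.069·log₂0.069 − 0.931·log₂0.931 = 0.3622.
C = 1 − 0.3622 = 0.6378 bits per channel use.

0.6378 bits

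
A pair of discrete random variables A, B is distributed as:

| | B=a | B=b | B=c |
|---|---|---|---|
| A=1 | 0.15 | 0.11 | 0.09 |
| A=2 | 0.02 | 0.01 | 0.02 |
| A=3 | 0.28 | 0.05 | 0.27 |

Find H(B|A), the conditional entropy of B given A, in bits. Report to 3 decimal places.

Marginals: p(A) = (0.3500, 0.0500, 0.6000), p(B) = (0.4500, 0.1700, 0.3800).
H(B|A) = Σ p(A) · H(B|A=·).
  A=1: p=0.3500, H(B|A=1) = 1.5525
  A=2: p=0.0500, H(B|A=2) = 1.5219
  A=3: p=0.6000, H(B|A=3) = 1.3303
Weighted sum = 1.418 bits.

1.418 bits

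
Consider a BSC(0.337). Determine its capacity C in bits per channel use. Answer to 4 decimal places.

0.0781 bits

Binary symmetric channel: C = 1 − h₂(ε) where h₂ is the binary entropy function.
h₂(0.337) = −0.337·log₂0.337 − 0.663·log₂0.663 = 0.9219.
C = 1 − 0.9219 = 0.0781 bits per channel use.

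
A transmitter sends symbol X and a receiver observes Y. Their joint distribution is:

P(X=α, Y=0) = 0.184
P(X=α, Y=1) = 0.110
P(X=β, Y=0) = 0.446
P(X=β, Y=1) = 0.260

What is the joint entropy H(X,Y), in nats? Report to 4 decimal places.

H(X,Y) = −Σ p(x,y)·ln p(x,y) over all 4 cells.
  cell (α,0): −0.184·ln0.184 = 0.31148
  cell (α,1): −0.110·ln0.110 = 0.24280
  cell (β,0): −0.446·ln0.446 = 0.36012
  cell (β,1): −0.260·ln0.260 = 0.35024
Sum = 1.2646 nats.

1.2646 nats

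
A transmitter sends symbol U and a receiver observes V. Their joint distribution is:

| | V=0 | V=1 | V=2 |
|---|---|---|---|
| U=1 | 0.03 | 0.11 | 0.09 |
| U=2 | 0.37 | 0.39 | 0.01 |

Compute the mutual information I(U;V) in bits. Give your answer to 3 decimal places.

0.197 bits

Marginals: p(U) = (0.2300, 0.7700), p(V) = (0.4000, 0.5000, 0.1000).
I(U;V) = H(U) + H(V) − H(U,V).
H(U) = 0.7780, H(V) = 1.3610, H(U,V) = 1.9417.
I(U;V) = 0.7780 + 1.3610 − 1.9417 = 0.197 bits.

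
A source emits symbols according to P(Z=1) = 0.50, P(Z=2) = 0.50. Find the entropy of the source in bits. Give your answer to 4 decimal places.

H(Z) = −Σ p·log₂ p.
  −(0.50)·log₂(0.50) = 0.50000
  −(0.50)·log₂(0.50) = 0.50000
Sum: 0.50000 + 0.50000 = 1.0000 bits.

1.0000 bits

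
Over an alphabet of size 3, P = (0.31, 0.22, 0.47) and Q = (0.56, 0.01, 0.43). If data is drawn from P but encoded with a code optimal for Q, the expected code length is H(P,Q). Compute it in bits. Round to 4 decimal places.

H(P,Q) = −Σ p·log₂ q.
  −0.31·log₂(0.56) = 0.25932
  −0.22·log₂(0.01) = 1.46165
  −0.47·log₂(0.43) = 0.57227
H(P,Q) = 2.2932 bits.

2.2932 bits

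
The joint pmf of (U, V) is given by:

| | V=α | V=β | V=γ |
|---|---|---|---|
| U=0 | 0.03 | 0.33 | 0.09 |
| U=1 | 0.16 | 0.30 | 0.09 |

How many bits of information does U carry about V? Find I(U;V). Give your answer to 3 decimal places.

0.064 bits

Marginals: p(U) = (0.4500, 0.5500), p(V) = (0.1900, 0.6300, 0.1800).
I(U;V) = Σ p(x,y)·log₂[p(x,y)/(p(x)p(y))].
  (0,α): 0.03·log₂(0.3509) = -0.0453
  (0,β): 0.33·log₂(1.1640) = 0.0723
  (0,γ): 0.09·log₂(1.1111) = 0.0137
  (1,α): 0.16·log₂(1.5311) = 0.0983
  (1,β): 0.30·log₂(0.8658) = -0.0624
  (1,γ): 0.09·log₂(0.9091) = -0.0124
Sum = 0.064 bits.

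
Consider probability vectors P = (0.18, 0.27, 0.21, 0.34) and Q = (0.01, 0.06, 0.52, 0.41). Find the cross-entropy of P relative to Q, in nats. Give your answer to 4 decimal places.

H(P,Q) = −Σ p·ln q.
  −0.18·ln(0.01) = 0.82893
  −0.27·ln(0.06) = 0.75962
  −0.21·ln(0.52) = 0.13732
  −0.34·ln(0.41) = 0.30314
H(P,Q) = 2.0290 nats.

2.0290 nats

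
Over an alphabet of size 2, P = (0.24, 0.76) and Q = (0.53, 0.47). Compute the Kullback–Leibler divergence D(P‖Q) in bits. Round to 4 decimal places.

D(P‖Q) = Σ p·log₂(p/q).
  0.24·log₂(0.24/0.53) = -0.27431
  0.76·log₂(0.76/0.47) = 0.52694
D(P‖Q) = 0.2526 bits.

0.2526 bits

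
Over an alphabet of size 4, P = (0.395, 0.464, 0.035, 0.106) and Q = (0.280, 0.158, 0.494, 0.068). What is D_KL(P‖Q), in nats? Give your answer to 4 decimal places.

0.5902 nats

D(P‖Q) = Σ p·ln(p/q).
  0.395·ln(0.395/0.280) = 0.13592
  0.464·ln(0.464/0.158) = 0.49986
  0.035·ln(0.035/0.494) = -0.09265
  0.106·ln(0.106/0.068) = 0.04706
D(P‖Q) = 0.5902 nats.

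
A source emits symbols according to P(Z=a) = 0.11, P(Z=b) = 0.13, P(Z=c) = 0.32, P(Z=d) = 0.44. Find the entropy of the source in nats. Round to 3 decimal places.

1.234 nats

H(Z) = −Σ p·ln p.
  −(0.11)·ln(0.11) = 0.2428
  −(0.13)·ln(0.13) = 0.2652
  −(0.32)·ln(0.32) = 0.3646
  −(0.44)·ln(0.44) = 0.3612
Sum: 0.2428 + 0.2652 + 0.3646 + 0.3612 = 1.234 nats.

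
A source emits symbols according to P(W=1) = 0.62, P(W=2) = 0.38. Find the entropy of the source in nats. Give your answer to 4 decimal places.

H(W) = −Σ p·ln p.
  −(0.62)·ln(0.62) = 0.29638
  −(0.38)·ln(0.38) = 0.36768
Sum: 0.29638 + 0.36768 = 0.6641 nats.

0.6641 nats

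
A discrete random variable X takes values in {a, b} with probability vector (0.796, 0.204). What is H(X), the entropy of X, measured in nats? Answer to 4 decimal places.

H(X) = −Σ p·ln p.
  −(0.796)·ln(0.796) = 0.18161
  −(0.204)·ln(0.204) = 0.32429
Sum: 0.18161 + 0.32429 = 0.5059 nats.

0.5059 nats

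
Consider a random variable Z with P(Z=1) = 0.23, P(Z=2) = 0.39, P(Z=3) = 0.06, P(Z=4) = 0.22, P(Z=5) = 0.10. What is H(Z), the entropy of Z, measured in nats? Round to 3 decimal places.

1.437 nats

H(Z) = −Σ p·ln p.
  −(0.23)·ln(0.23) = 0.3380
  −(0.39)·ln(0.39) = 0.3672
  −(0.06)·ln(0.06) = 0.1688
  −(0.22)·ln(0.22) = 0.3331
  −(0.10)·ln(0.10) = 0.2303
Sum: 0.3380 + 0.3672 + 0.1688 + 0.3331 + 0.2303 = 1.437 nats.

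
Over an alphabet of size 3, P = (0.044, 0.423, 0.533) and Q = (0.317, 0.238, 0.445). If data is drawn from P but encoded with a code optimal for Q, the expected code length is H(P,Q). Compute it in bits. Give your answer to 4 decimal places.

1.5716 bits

H(P,Q) = −Σ p·log₂ q.
  −0.044·log₂(0.317) = 0.07293
  −0.423·log₂(0.238) = 0.87602
  −0.533·log₂(0.445) = 0.62261
H(P,Q) = 1.5716 bits.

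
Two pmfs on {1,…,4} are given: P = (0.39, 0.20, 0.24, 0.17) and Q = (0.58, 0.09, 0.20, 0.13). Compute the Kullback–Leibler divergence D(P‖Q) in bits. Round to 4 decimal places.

0.1360 bits

D(P‖Q) = Σ p·log₂(p/q).
  0.39·log₂(0.39/0.58) = -0.22331
  0.20·log₂(0.20/0.09) = 0.23040
  0.24·log₂(0.24/0.20) = 0.06313
  0.17·log₂(0.17/0.13) = 0.06579
D(P‖Q) = 0.1360 bits.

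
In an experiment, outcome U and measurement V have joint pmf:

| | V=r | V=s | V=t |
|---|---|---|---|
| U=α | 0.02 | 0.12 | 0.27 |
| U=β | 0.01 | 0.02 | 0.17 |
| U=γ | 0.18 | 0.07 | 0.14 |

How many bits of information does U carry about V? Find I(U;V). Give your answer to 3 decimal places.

Marginals: p(U) = (0.4100, 0.2000, 0.3900), p(V) = (0.2100, 0.2100, 0.5800).
I(U;V) = H(U) + H(V) − H(U,V).
H(U) = 1.5216, H(V) = 1.4015, H(U,V) = 2.7148.
I(U;V) = 1.5216 + 1.4015 − 2.7148 = 0.208 bits.

0.208 bits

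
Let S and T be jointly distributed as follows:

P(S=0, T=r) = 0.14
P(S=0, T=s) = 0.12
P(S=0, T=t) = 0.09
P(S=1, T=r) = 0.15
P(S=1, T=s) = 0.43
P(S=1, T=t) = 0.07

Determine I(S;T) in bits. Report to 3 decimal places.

Marginals: p(S) = (0.3500, 0.6500), p(T) = (0.2900, 0.5500, 0.1600).
I(S;T) = H(S) + H(T) − H(S,T).
H(S) = 0.9341, H(T) = 1.4153, H(S,T) = 2.2795.
I(S;T) = 0.9341 + 1.4153 − 2.2795 = 0.070 bits.

0.070 bits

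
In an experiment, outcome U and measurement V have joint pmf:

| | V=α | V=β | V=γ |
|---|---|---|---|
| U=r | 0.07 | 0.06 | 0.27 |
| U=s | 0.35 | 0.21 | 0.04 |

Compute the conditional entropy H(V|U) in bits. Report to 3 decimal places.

1.240 bits

Chain rule: H(V|U) = H(U,V) − H(U).
Marginals: p(U) = (0.4000, 0.6000), p(V) = (0.4200, 0.2700, 0.3100).
H(U,V) = 2.2108 bits; H(U) = 0.9710 bits.
H(V|U) = 2.2108 − 0.9710 = 1.240 bits.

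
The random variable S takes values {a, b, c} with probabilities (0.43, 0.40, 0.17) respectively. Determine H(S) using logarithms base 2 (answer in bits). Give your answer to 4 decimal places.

1.4869 bits

H(S) = −Σ p·log₂ p.
  −(0.43)·log₂(0.43) = 0.52356
  −(0.40)·log₂(0.40) = 0.52877
  −(0.17)·log₂(0.17) = 0.43459
Sum: 0.52356 + 0.52877 + 0.43459 = 1.4869 bits.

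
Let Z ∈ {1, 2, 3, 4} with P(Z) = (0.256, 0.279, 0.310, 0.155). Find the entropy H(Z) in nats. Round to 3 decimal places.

1.357 nats

H(Z) = −Σ p·ln p.
  −(0.256)·ln(0.256) = 0.3488
  −(0.279)·ln(0.279) = 0.3562
  −(0.310)·ln(0.310) = 0.3631
  −(0.155)·ln(0.155) = 0.2890
Sum: 0.3488 + 0.3562 + 0.3631 + 0.2890 = 1.357 nats.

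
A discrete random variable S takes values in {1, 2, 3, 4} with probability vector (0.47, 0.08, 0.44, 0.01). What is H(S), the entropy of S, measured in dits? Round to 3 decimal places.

H(S) = −Σ p·log₁₀ p.
  −(0.47)·log₁₀(0.47) = 0.1541
  −(0.08)·log₁₀(0.08) = 0.0878
  −(0.44)·log₁₀(0.44) = 0.1569
  −(0.01)·log₁₀(0.01) = 0.0200
Sum: 0.1541 + 0.0878 + 0.1569 + 0.0200 = 0.419 dits.

0.419 dits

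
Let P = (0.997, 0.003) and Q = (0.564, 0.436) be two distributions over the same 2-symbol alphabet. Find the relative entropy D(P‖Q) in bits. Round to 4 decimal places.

D(P‖Q) = Σ p·log₂(p/q).
  0.997·log₂(0.997/0.564) = 0.81943
  0.003·log₂(0.003/0.436) = -0.02155
D(P‖Q) = 0.7979 bits.

0.7979 bits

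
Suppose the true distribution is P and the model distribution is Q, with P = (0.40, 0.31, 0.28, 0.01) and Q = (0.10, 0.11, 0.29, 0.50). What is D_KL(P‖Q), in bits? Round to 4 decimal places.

1.1928 bits

D(P‖Q) = Σ p·log₂(p/q).
  0.40·log₂(0.40/0.10) = 0.80000
  0.31·log₂(0.31/0.11) = 0.46338
  0.28·log₂(0.28/0.29) = -0.01418
  0.01·log₂(0.01/0.50) = -0.05644
D(P‖Q) = 1.1928 bits.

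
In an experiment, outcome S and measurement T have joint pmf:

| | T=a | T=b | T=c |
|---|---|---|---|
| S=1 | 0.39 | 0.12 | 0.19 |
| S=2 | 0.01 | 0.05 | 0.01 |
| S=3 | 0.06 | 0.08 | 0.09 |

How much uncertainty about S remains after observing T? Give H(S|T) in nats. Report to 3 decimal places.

0.704 nats

Chain rule: H(S|T) = H(S,T) − H(T).
Marginals: p(S) = (0.7000, 0.0700, 0.2300), p(T) = (0.4600, 0.2500, 0.2900).
H(S,T) = 1.7667 nats; H(T) = 1.0628 nats.
H(S|T) = 1.7667 − 1.0628 = 0.704 nats.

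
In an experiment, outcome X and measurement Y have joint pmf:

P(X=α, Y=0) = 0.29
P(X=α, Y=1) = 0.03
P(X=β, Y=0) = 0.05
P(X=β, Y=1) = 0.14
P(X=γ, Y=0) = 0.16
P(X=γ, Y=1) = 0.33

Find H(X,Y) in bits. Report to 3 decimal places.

2.234 bits

H(X,Y) = −Σ p(x,y)·log₂ p(x,y) over all 6 cells.
  cell (α,0): −0.29·log₂0.29 = 0.5179
  cell (α,1): −0.03·log₂0.03 = 0.1518
  cell (β,0): −0.05·log₂0.05 = 0.2161
  cell (β,1): −0.14·log₂0.14 = 0.3971
  cell (γ,0): −0.16·log₂0.16 = 0.4230
  cell (γ,1): −0.33·log₂0.33 = 0.5278
Sum = 2.234 bits.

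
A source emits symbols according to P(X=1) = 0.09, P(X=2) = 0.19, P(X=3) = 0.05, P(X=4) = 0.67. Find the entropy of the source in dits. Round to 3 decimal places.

0.413 dits

H(X) = −Σ p·log₁₀ p.
  −(0.09)·log₁₀(0.09) = 0.0941
  −(0.19)·log₁₀(0.19) = 0.1370
  −(0.05)·log₁₀(0.05) = 0.0651
  −(0.67)·log₁₀(0.67) = 0.1165
Sum: 0.0941 + 0.1370 + 0.0651 + 0.1165 = 0.413 dits.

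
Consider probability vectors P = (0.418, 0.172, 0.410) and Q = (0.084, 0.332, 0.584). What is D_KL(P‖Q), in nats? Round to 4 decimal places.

D(P‖Q) = Σ p·ln(p/q).
  0.418·ln(0.418/0.084) = 0.67075
  0.172·ln(0.172/0.332) = -0.11311
  0.410·ln(0.410/0.584) = -0.14503
D(P‖Q) = 0.4126 nats.

0.4126 nats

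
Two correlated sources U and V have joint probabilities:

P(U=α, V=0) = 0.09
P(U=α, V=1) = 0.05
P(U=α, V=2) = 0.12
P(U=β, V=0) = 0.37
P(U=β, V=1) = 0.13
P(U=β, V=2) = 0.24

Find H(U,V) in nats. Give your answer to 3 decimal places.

1.597 nats

H(U,V) = −Σ p(x,y)·ln p(x,y) over all 6 cells.
  cell (α,0): −0.09·ln0.09 = 0.2167
  cell (α,1): −0.05·ln0.05 = 0.1498
  cell (α,2): −0.12·ln0.12 = 0.2544
  cell (β,0): −0.37·ln0.37 = 0.3679
  cell (β,1): −0.13·ln0.13 = 0.2652
  cell (β,2): −0.24·ln0.24 = 0.3425
Sum = 1.597 nats.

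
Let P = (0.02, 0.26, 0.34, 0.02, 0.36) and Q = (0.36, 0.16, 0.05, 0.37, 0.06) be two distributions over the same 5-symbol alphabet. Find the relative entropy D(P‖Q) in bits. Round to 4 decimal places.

1.8854 bits

D(P‖Q) = Σ p·log₂(p/q).
  0.02·log₂(0.02/0.36) = -0.08340
  0.26·log₂(0.26/0.16) = 0.18211
  0.34·log₂(0.34/0.05) = 0.94028
  0.02·log₂(0.02/0.37) = -0.08419
  0.36·log₂(0.36/0.06) = 0.93059
D(P‖Q) = 1.8854 bits.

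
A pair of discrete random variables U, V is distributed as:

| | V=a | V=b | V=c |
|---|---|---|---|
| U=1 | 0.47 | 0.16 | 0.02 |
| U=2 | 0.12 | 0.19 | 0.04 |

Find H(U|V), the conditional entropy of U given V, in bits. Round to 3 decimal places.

0.833 bits

Marginals: p(U) = (0.6500, 0.3500), p(V) = (0.5900, 0.3500, 0.0600).
H(U|V) = Σ p(V) · H(U|V=·).
  V=a: p=0.5900, H(U|V=a) = 0.7287
  V=b: p=0.3500, H(U|V=b) = 0.9947
  V=c: p=0.0600, H(U|V=c) = 0.9183
Weighted sum = 0.833 bits.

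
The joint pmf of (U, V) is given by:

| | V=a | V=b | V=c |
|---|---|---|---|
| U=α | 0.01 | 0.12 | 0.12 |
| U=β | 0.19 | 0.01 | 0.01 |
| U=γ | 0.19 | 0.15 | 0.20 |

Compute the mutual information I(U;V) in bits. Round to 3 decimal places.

0.306 bits

Marginals: p(U) = (0.2500, 0.2100, 0.5400), p(V) = (0.3900, 0.2800, 0.3300).
I(U;V) = Σ p(x,y)·log₂[p(x,y)/(p(x)p(y))].
  (α,a): 0.01·log₂(0.1026) = -0.0329
  (α,b): 0.12·log₂(1.7143) = 0.0933
  (α,c): 0.12·log₂(1.4545) = 0.0649
  (β,a): 0.19·log₂(2.3199) = 0.2307
  (β,b): 0.01·log₂(0.1701) = -0.0256
  (β,c): 0.01·log₂(0.1443) = -0.0279
  (γ,a): 0.19·log₂(0.9022) = -0.0282
  (γ,b): 0.15·log₂(0.9921) = -0.0017
  (γ,c): 0.20·log₂(1.1223) = 0.0333
Sum = 0.306 bits.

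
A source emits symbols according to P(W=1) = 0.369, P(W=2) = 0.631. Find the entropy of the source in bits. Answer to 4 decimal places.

H(W) = −Σ p·log₂ p.
  −(0.369)·log₂(0.369) = 0.53074
  −(0.631)·log₂(0.631) = 0.41917
Sum: 0.53074 + 0.41917 = 0.9499 bits.

0.9499 bits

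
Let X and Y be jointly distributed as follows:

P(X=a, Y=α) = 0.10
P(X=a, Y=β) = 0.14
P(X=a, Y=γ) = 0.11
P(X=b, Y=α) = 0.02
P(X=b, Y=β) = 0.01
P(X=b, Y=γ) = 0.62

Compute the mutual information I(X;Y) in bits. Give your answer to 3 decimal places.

Marginals: p(X) = (0.3500, 0.6500), p(Y) = (0.1200, 0.1500, 0.7300).
I(X;Y) = Σ p(x,y)·log₂[p(x,y)/(p(x)p(y))].
  (a,α): 0.10·log₂(2.3810) = 0.1252
  (a,β): 0.14·log₂(2.6667) = 0.1981
  (a,γ): 0.11·log₂(0.4305) = -0.1337
  (b,α): 0.02·log₂(0.2564) = -0.0393
  (b,β): 0.01·log₂(0.1026) = -0.0329
  (b,γ): 0.62·log₂(1.3066) = 0.2392
Sum = 0.357 bits.

0.357 bits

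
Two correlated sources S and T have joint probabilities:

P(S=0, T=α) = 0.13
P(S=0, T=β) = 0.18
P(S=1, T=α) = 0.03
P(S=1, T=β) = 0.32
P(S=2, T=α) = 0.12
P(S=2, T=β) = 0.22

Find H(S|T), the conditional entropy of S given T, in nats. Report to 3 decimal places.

Chain rule: H(S|T) = H(S,T) − H(T).
Marginals: p(S) = (0.3100, 0.3500, 0.3400), p(T) = (0.2800, 0.7200).
H(S,T) = 1.6312 nats; H(T) = 0.5930 nats.
H(S|T) = 1.6312 − 0.5930 = 1.038 nats.

1.038 nats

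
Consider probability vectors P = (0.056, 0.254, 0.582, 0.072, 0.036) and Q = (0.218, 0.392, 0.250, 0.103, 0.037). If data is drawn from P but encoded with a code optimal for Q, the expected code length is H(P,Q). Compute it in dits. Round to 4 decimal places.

H(P,Q) = −Σ p·log₁₀ q.
  −0.056·log₁₀(0.218) = 0.03705
  −0.254·log₁₀(0.392) = 0.10331
  −0.582·log₁₀(0.250) = 0.35040
  −0.072·log₁₀(0.103) = 0.07108
  −0.036·log₁₀(0.037) = 0.05154
H(P,Q) = 0.6134 dits.

0.6134 dits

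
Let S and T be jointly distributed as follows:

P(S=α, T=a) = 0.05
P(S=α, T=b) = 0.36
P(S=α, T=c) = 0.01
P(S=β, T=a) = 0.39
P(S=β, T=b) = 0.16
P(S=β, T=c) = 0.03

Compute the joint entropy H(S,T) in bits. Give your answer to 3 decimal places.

H(S,T) = −Σ p(x,y)·log₂ p(x,y) over all 6 cells.
  cell (α,a): −0.05·log₂0.05 = 0.2161
  cell (α,b): −0.36·log₂0.36 = 0.5306
  cell (α,c): −0.01·log₂0.01 = 0.0664
  cell (β,a): −0.39·log₂0.39 = 0.5298
  cell (β,b): −0.16·log₂0.16 = 0.4230
  cell (β,c): −0.03·log₂0.03 = 0.1518
Sum = 1.918 bits.

1.918 bits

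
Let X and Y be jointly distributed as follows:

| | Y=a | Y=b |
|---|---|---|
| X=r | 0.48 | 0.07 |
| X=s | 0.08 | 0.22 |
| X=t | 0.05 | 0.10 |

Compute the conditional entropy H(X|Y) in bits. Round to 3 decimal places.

Marginals: p(X) = (0.5500, 0.3000, 0.1500), p(Y) = (0.6100, 0.3900).
H(X|Y) = Σ p(Y) · H(X|Y=·).
  Y=a: p=0.6100, H(X|Y=a) = 0.9522
  Y=b: p=0.3900, H(X|Y=b) = 1.4142
Weighted sum = 1.132 bits.

1.132 bits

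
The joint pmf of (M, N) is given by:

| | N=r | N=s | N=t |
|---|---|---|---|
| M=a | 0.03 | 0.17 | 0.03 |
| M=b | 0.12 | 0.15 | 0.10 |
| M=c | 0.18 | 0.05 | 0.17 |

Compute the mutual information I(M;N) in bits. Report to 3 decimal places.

0.183 bits

Marginals: p(M) = (0.2300, 0.3700, 0.4000), p(N) = (0.3300, 0.3700, 0.3000).
I(M;N) = Σ p(x,y)·log₂[p(x,y)/(p(x)p(y))].
  (a,r): 0.03·log₂(0.3953) = -0.0402
  (a,s): 0.17·log₂(1.9976) = 0.1697
  (a,t): 0.03·log₂(0.4348) = -0.0360
  (b,r): 0.12·log₂(0.9828) = -0.0030
  (b,s): 0.15·log₂(1.0957) = 0.0198
  (b,t): 0.10·log₂(0.9009) = -0.0151
  (c,r): 0.18·log₂(1.3636) = 0.0805
  (c,s): 0.05·log₂(0.3378) = -0.0783
  (c,t): 0.17·log₂(1.4167) = 0.0854
Sum = 0.183 bits.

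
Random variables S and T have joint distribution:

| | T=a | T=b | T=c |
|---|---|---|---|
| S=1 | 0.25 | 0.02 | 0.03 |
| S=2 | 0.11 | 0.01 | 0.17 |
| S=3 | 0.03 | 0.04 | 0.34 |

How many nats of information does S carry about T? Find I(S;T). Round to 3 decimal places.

0.251 nats

Marginals: p(S) = (0.3000, 0.2900, 0.4100), p(T) = (0.3900, 0.0700, 0.5400).
I(S;T) = Σ p(x,y)·ln[p(x,y)/(p(x)p(y))].
  (1,a): 0.25·ln(2.1368) = 0.1898
  (1,b): 0.02·ln(0.9524) = -0.0010
  (1,c): 0.03·ln(0.1852) = -0.0506
  (2,a): 0.11·ln(0.9726) = -0.0031
  (2,b): 0.01·ln(0.4926) = -0.0071
  (2,c): 0.17·ln(1.0856) = 0.0140
  (3,a): 0.03·ln(0.1876) = -0.0502
  (3,b): 0.04·ln(1.3937) = 0.0133
  (3,c): 0.34·ln(1.5357) = 0.1459
Sum = 0.251 nats.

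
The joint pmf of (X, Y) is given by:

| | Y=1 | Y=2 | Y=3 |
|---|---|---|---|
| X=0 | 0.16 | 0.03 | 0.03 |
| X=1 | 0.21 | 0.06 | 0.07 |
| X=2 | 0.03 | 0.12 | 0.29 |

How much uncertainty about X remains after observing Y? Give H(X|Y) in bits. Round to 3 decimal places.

Marginals: p(X) = (0.2200, 0.3400, 0.4400), p(Y) = (0.4000, 0.2100, 0.3900).
H(X|Y) = Σ p(Y) · H(X|Y=·).
  Y=1: p=0.4000, H(X|Y=1) = 1.2971
  Y=2: p=0.2100, H(X|Y=2) = 1.3788
  Y=3: p=0.3900, H(X|Y=3) = 1.0473
Weighted sum = 1.217 bits.

1.217 bits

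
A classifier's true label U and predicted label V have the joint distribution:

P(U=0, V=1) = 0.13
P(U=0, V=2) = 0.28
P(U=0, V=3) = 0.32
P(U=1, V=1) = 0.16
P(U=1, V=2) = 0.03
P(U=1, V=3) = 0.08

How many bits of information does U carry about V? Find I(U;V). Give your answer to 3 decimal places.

Marginals: p(U) = (0.7300, 0.2700), p(V) = (0.2900, 0.3100, 0.4000).
I(U;V) = Σ p(x,y)·log₂[p(x,y)/(p(x)p(y))].
  (0,1): 0.13·log₂(0.6141) = -0.0915
  (0,2): 0.28·log₂(1.2373) = 0.0860
  (0,3): 0.32·log₂(1.0959) = 0.0423
  (1,1): 0.16·log₂(2.0434) = 0.1650
  (1,2): 0.03·log₂(0.3584) = -0.0444
  (1,3): 0.08·log₂(0.7407) = -0.0346
Sum = 0.123 bits.

0.123 bits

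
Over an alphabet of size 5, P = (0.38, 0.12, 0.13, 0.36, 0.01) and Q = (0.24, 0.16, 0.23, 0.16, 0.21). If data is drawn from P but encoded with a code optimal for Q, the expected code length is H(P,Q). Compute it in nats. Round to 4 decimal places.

1.6286 nats

H(P,Q) = −Σ p·ln q.
  −0.38·ln(0.24) = 0.54230
  −0.12·ln(0.16) = 0.21991
  −0.13·ln(0.23) = 0.19106
  −0.36·ln(0.16) = 0.65973
  −0.01·ln(0.21) = 0.01561
H(P,Q) = 1.6286 nats.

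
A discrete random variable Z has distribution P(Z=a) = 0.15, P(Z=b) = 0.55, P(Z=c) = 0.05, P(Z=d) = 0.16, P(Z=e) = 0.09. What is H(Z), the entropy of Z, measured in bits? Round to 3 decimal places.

H(Z) = −Σ p·log₂ p.
  −(0.15)·log₂(0.15) = 0.4105
  −(0.55)·log₂(0.55) = 0.4744
  −(0.05)·log₂(0.05) = 0.2161
  −(0.16)·log₂(0.16) = 0.4230
  −(0.09)·log₂(0.09) = 0.3127
Sum: 0.4105 + 0.4744 + 0.2161 + 0.4230 + 0.3127 = 1.837 bits.

1.837 bits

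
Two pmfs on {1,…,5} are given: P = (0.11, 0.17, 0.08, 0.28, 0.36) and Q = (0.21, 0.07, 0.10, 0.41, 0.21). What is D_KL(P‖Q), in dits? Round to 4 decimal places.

D(P‖Q) = Σ p·log₁₀(p/q).
  0.11·log₁₀(0.11/0.21) = -0.03089
  0.17·log₁₀(0.17/0.07) = 0.06551
  0.08·log₁₀(0.08/0.10) = -0.00775
  0.28·log₁₀(0.28/0.41) = -0.04638
  0.36·log₁₀(0.36/0.21) = 0.08427
D(P‖Q) = 0.0648 dits.

0.0648 dits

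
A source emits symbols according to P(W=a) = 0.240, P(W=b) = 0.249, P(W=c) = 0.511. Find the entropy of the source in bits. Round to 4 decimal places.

H(W) = −Σ p·log₂ p.
  −(0.240)·log₂(0.240) = 0.49413
  −(0.249)·log₂(0.249) = 0.49944
  −(0.511)·log₂(0.511) = 0.49496
Sum: 0.49413 + 0.49944 + 0.49496 = 1.4885 bits.

1.4885 bits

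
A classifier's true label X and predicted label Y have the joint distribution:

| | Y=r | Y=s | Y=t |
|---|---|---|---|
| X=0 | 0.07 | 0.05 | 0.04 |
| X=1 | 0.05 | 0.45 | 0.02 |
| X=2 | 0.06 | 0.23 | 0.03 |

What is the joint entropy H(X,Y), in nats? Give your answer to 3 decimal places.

H(X,Y) = −Σ p(x,y)·ln p(x,y) over all 9 cells.
  cell (0,r): −0.07·ln0.07 = 0.1861
  cell (0,s): −0.05·ln0.05 = 0.1498
  cell (0,t): −0.04·ln0.04 = 0.1288
  cell (1,r): −0.05·ln0.05 = 0.1498
  cell (1,s): −0.45·ln0.45 = 0.3593
  cell (1,t): −0.02·ln0.02 = 0.0782
  cell (2,r): −0.06·ln0.06 = 0.1688
  cell (2,s): −0.23·ln0.23 = 0.3380
  cell (2,t): −0.03·ln0.03 = 0.1052
Sum = 1.664 nats.

1.664 nats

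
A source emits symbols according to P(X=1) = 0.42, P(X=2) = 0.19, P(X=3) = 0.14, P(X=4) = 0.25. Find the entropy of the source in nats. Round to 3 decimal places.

1.302 nats

H(X) = −Σ p·ln p.
  −(0.42)·ln(0.42) = 0.3644
  −(0.19)·ln(0.19) = 0.3155
  −(0.14)·ln(0.14) = 0.2753
  −(0.25)·ln(0.25) = 0.3466
Sum: 0.3644 + 0.3155 + 0.2753 + 0.3466 = 1.302 nats.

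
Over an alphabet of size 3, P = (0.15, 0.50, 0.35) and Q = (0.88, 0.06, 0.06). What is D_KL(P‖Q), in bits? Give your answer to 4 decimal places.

2.0371 bits

D(P‖Q) = Σ p·log₂(p/q).
  0.15·log₂(0.15/0.88) = -0.38288
  0.50·log₂(0.50/0.06) = 1.52945
  0.35·log₂(0.35/0.06) = 0.89051
D(P‖Q) = 2.0371 bits.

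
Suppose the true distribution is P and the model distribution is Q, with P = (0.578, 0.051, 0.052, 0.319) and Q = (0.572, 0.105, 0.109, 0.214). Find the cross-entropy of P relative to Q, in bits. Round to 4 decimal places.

H(P,Q) = −Σ p·log₂ q.
  −0.578·log₂(0.572) = 0.46582
  −0.051·log₂(0.105) = 0.16583
  −0.052·log₂(0.109) = 0.16628
  −0.319·log₂(0.214) = 0.70956
H(P,Q) = 1.5075 bits.

1.5075 bits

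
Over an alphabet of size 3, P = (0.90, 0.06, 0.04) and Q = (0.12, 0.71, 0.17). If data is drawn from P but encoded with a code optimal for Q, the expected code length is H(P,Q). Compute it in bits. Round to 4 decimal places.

H(P,Q) = −Σ p·log₂ q.
  −0.90·log₂(0.12) = 2.75300
  −0.06·log₂(0.71) = 0.02965
  −0.04·log₂(0.17) = 0.10226
H(P,Q) = 2.8849 bits.

2.8849 bits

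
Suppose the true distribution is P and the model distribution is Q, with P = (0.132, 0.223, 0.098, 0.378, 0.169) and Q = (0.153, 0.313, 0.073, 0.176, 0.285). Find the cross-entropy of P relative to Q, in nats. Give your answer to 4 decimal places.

1.6322 nats

H(P,Q) = −Σ p·ln q.
  −0.132·ln(0.153) = 0.24781
  −0.223·ln(0.313) = 0.25903
  −0.098·ln(0.073) = 0.25649
  −0.378·ln(0.176) = 0.65669
  −0.169·ln(0.285) = 0.21214
H(P,Q) = 1.6322 nats.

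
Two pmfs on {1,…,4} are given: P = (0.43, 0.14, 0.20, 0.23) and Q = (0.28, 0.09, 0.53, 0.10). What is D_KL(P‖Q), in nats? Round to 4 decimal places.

0.2430 nats

D(P‖Q) = Σ p·ln(p/q).
  0.43·ln(0.43/0.28) = 0.18447
  0.14·ln(0.14/0.09) = 0.06186
  0.20·ln(0.20/0.53) = -0.19491
  0.23·ln(0.23/0.10) = 0.19157
D(P‖Q) = 0.2430 nats.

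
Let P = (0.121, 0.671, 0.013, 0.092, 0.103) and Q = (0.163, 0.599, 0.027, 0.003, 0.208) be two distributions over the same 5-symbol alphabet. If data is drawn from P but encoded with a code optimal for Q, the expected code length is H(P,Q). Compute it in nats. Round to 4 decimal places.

1.3065 nats

H(P,Q) = −Σ p·ln q.
  −0.121·ln(0.163) = 0.21949
  −0.671·ln(0.599) = 0.34388
  −0.013·ln(0.027) = 0.04695
  −0.092·ln(0.003) = 0.53444
  −0.103·ln(0.208) = 0.16173
H(P,Q) = 1.3065 nats.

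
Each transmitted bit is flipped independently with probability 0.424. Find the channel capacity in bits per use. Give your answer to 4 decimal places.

0.0167 bits

Binary symmetric channel: C = 1 − h₂(ε) where h₂ is the binary entropy function.
h₂(0.424) = −0.424·log₂0.424 − 0.576·log₂0.576 = 0.9833.
C = 1 − 0.9833 = 0.0167 bits per channel use.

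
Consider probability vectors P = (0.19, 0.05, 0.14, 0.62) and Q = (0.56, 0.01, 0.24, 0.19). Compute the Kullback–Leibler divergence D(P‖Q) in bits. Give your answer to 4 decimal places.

D(P‖Q) = Σ p·log₂(p/q).
  0.19·log₂(0.19/0.56) = -0.29629
  0.05·log₂(0.05/0.01) = 0.11610
  0.14·log₂(0.14/0.24) = -0.10887
  0.62·log₂(0.62/0.19) = 1.05789
D(P‖Q) = 0.7688 bits.

0.7688 bits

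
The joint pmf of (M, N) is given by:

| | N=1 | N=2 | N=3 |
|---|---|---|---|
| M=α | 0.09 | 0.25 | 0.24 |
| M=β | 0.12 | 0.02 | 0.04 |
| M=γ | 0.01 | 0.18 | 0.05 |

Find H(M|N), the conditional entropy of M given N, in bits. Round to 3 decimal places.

Marginals: p(M) = (0.5800, 0.1800, 0.2400), p(N) = (0.2200, 0.4500, 0.3300).
H(M|N) = Σ p(N) · H(M|N=·).
  N=1: p=0.2200, H(M|N=1) = 1.2072
  N=2: p=0.4500, H(M|N=2) = 1.1995
  N=3: p=0.3300, H(M|N=3) = 1.1156
Weighted sum = 1.174 bits.

1.174 bits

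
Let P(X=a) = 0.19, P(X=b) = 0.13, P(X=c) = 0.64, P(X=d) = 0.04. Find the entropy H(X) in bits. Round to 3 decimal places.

1.436 bits

H(X) = −Σ p·log₂ p.
  −(0.19)·log₂(0.19) = 0.4552
  −(0.13)·log₂(0.13) = 0.3826
  −(0.64)·log₂(0.64) = 0.4121
  −(0.04)·log₂(0.04) = 0.1858
Sum: 0.4552 + 0.3826 + 0.4121 + 0.1858 = 1.436 bits.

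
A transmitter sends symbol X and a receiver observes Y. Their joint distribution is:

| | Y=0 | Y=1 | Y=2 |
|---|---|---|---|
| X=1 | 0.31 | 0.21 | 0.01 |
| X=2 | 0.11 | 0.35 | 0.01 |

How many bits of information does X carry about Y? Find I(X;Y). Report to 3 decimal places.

0.094 bits

Marginals: p(X) = (0.5300, 0.4700), p(Y) = (0.4200, 0.5600, 0.0200).
I(X;Y) = H(X) + H(Y) − H(X,Y).
H(X) = 0.9974, H(Y) = 1.1070, H(X,Y) = 2.0099.
I(X;Y) = 0.9974 + 1.1070 − 2.0099 = 0.094 bits.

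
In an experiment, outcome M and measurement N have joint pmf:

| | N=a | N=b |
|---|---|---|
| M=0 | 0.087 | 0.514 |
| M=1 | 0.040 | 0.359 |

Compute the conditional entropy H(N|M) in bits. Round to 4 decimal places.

0.5460 bits

Marginals: p(M) = (0.6010, 0.3990), p(N) = (0.1270, 0.8730).
H(N|M) = Σ p(M) · H(N|M=·).
  M=0: p=0.6010, H(N|M=0) = 0.5966
  M=1: p=0.3990, H(N|M=1) = 0.4698
Weighted sum = 0.5460 bits.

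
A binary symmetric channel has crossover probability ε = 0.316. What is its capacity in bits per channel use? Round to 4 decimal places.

Binary symmetric channel: C = 1 − h₂(ε) where h₂ is the binary entropy function.
h₂(0.316) = −0.316·log₂0.316 − 0.684·log₂0.684 = 0.9000.
C = 1 − 0.9000 = 0.1000 bits per channel use.

0.1000 bits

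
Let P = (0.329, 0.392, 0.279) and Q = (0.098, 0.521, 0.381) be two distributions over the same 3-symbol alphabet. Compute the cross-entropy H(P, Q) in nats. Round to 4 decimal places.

H(P,Q) = −Σ p·ln q.
  −0.329·ln(0.098) = 0.76420
  −0.392·ln(0.521) = 0.25559
  −0.279·ln(0.381) = 0.26922
H(P,Q) = 1.2890 nats.

1.2890 nats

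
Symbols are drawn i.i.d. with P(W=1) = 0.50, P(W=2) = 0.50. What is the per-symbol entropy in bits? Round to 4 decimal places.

H(W) = −Σ p·log₂ p.
  −(0.50)·log₂(0.50) = 0.50000
  −(0.50)·log₂(0.50) = 0.50000
Sum: 0.50000 + 0.50000 = 1.0000 bits.

1.0000 bits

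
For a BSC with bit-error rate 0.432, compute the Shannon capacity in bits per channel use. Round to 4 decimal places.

0.0134 bits

Binary symmetric channel: C = 1 − h₂(ε) where h₂ is the binary entropy function.
h₂(0.432) = −0.432·log₂0.432 − 0.568·log₂0.568 = 0.9866.
C = 1 − 0.9866 = 0.0134 bits per channel use.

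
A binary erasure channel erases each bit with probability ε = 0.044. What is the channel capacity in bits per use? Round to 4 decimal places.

Binary erasure channel: capacity C = 1 − ε.
C = 1 − 0.044 = 0.9560 bits per channel use.

0.9560 bits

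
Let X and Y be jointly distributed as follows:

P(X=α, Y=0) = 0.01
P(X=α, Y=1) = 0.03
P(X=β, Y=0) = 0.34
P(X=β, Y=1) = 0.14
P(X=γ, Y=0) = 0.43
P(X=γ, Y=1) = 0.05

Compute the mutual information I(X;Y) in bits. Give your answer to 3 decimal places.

Marginals: p(X) = (0.0400, 0.4800, 0.4800), p(Y) = (0.7800, 0.2200).
I(X;Y) = Σ p(x,y)·log₂[p(x,y)/(p(x)p(y))].
  (α,0): 0.01·log₂(0.3205) = -0.0164
  (α,1): 0.03·log₂(3.4091) = 0.0531
  (β,0): 0.34·log₂(0.9081) = -0.0473
  (β,1): 0.14·log₂(1.3258) = 0.0570
  (γ,0): 0.43·log₂(1.1485) = 0.0859
  (γ,1): 0.05·log₂(0.4735) = -0.0539
Sum = 0.078 bits.

0.078 bits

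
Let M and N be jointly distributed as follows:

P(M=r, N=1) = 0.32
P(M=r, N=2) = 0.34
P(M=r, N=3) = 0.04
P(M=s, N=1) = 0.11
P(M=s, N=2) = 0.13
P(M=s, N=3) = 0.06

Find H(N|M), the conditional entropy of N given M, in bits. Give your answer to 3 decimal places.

1.336 bits

Chain rule: H(N|M) = H(M,N) − H(M).
Marginals: p(M) = (0.7000, 0.3000), p(N) = (0.4300, 0.4700, 0.1000).
H(M,N) = 2.2174 bits; H(M) = 0.8813 bits.
H(N|M) = 2.2174 − 0.8813 = 1.336 bits.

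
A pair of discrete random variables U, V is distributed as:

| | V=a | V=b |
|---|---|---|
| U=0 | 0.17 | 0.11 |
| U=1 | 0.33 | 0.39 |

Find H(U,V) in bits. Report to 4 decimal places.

1.8425 bits

H(U,V) = −Σ p(x,y)·log₂ p(x,y) over all 4 cells.
  cell (0,a): −0.17·log₂0.17 = 0.43459
  cell (0,b): −0.11·log₂0.11 = 0.35029
  cell (1,a): −0.33·log₂0.33 = 0.52782
  cell (1,b): −0.39·log₂0.39 = 0.52980
Sum = 1.8425 bits.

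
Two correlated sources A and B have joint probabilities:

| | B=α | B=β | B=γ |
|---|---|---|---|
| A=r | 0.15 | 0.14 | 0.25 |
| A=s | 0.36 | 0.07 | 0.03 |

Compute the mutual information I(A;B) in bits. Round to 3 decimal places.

0.219 bits

Marginals: p(A) = (0.5400, 0.4600), p(B) = (0.5100, 0.2100, 0.2800).
I(A;B) = Σ p(x,y)·log₂[p(x,y)/(p(x)p(y))].
  (r,α): 0.15·log₂(0.5447) = -0.1315
  (r,β): 0.14·log₂(1.2346) = 0.0426
  (r,γ): 0.25·log₂(1.6534) = 0.1814
  (s,α): 0.36·log₂(1.5345) = 0.2224
  (s,β): 0.07·log₂(0.7246) = -0.0325
  (s,γ): 0.03·log₂(0.2329) = -0.0631
Sum = 0.219 bits.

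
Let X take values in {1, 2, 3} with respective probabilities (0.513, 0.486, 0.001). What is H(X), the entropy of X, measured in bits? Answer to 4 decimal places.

1.0099 bits

H(X) = −Σ p·log₂ p.
  −(0.513)·log₂(0.513) = 0.49400
  −(0.486)·log₂(0.486) = 0.50591
  −(0.001)·log₂(0.001) = 0.00997
Sum: 0.49400 + 0.50591 + 0.00997 = 1.0099 bits.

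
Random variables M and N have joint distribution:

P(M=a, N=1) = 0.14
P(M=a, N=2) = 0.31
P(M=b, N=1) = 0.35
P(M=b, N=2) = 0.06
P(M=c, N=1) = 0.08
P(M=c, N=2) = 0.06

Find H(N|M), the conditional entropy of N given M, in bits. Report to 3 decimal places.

Chain rule: H(N|M) = H(M,N) − H(M).
Marginals: p(M) = (0.4500, 0.4100, 0.1400), p(N) = (0.5700, 0.4300).
H(M,N) = 2.2296 bits; H(M) = 1.4429 bits.
H(N|M) = 2.2296 − 1.4429 = 0.787 bits.

0.787 bits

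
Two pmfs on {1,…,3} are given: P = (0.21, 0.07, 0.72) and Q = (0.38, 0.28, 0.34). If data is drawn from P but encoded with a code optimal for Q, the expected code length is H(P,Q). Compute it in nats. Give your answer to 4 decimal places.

1.0690 nats

H(P,Q) = −Σ p·ln q.
  −0.21·ln(0.38) = 0.20319
  −0.07·ln(0.28) = 0.08911
  −0.72·ln(0.34) = 0.77674
H(P,Q) = 1.0690 nats.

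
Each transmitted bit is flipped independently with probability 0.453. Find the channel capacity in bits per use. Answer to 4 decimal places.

Binary symmetric channel: C = 1 − h₂(ε) where h₂ is the binary entropy function.
h₂(0.453) = −0.453·log₂0.453 − 0.547·log₂0.547 = 0.9936.
C = 1 − 0.9936 = 0.0064 bits per channel use.

0.0064 bits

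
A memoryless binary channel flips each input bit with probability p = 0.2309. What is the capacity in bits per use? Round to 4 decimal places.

0.2204 bits

Binary symmetric channel: C = 1 − h₂(ε) where h₂ is the binary entropy function.
h₂(0.2309) = −0.2309·log₂0.2309 − 0.7691·log₂0.7691 = 0.7796.
C = 1 − 0.7796 = 0.2204 bits per channel use.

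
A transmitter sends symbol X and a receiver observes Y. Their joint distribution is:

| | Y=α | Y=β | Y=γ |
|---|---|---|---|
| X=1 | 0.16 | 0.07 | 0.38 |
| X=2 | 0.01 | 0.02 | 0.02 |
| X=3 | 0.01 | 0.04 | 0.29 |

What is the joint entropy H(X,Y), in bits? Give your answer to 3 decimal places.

H(X,Y) = −Σ p(x,y)·log₂ p(x,y) over all 9 cells.
  cell (1,α): −0.16·log₂0.16 = 0.4230
  cell (1,β): −0.07·log₂0.07 = 0.2686
  cell (1,γ): −0.38·log₂0.38 = 0.5305
  cell (2,α): −0.01·log₂0.01 = 0.0664
  cell (2,β): −0.02·log₂0.02 = 0.1129
  cell (2,γ): −0.02·log₂0.02 = 0.1129
  cell (3,α): −0.01·log₂0.01 = 0.0664
  cell (3,β): −0.04·log₂0.04 = 0.1858
  cell (3,γ): −0.29·log₂0.29 = 0.5179
Sum = 2.284 bits.

2.284 bits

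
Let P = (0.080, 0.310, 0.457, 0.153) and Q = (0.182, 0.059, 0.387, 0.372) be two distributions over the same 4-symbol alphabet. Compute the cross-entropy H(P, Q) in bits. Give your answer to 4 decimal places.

2.3066 bits

H(P,Q) = −Σ p·log₂ q.
  −0.080·log₂(0.182) = 0.19664
  −0.310·log₂(0.059) = 1.26577
  −0.457·log₂(0.387) = 0.62590
  −0.153·log₂(0.372) = 0.21827
H(P,Q) = 2.3066 bits.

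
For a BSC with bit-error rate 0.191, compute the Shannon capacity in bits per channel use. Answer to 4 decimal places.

0.2964 bits

Binary symmetric channel: C = 1 − h₂(ε) where h₂ is the binary entropy function.
h₂(0.191) = −0.191·log₂0.191 − 0.809·log₂0.809 = 0.7036.
C = 1 − 0.7036 = 0.2964 bits per channel use.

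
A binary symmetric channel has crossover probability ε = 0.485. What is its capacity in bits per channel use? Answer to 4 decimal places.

0.0006 bits

Binary symmetric channel: C = 1 − h₂(ε) where h₂ is the binary entropy function.
h₂(0.485) = −0.485·log₂0.485 − 0.515·log₂0.515 = 0.9994.
C = 1 − 0.9994 = 0.0006 bits per channel use.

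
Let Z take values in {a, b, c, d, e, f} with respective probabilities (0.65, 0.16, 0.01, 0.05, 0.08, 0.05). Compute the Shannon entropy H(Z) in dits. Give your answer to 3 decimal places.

0.487 dits

H(Z) = −Σ p·log₁₀ p.
  −(0.65)·log₁₀(0.65) = 0.1216
  −(0.16)·log₁₀(0.16) = 0.1273
  −(0.01)·log₁₀(0.01) = 0.0200
  −(0.05)·log₁₀(0.05) = 0.0651
  −(0.08)·log₁₀(0.08) = 0.0878
  −(0.05)·log₁₀(0.05) = 0.0651
Sum: 0.1216 + 0.1273 + 0.0200 + 0.0651 + 0.0878 + 0.0651 = 0.487 dits.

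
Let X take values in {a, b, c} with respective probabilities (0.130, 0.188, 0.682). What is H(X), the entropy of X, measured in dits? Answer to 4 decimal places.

H(X) = −Σ p·log₁₀ p.
  −(0.130)·log₁₀(0.130) = 0.11519
  −(0.188)·log₁₀(0.188) = 0.13646
  −(0.682)·log₁₀(0.682) = 0.11336
Sum: 0.11519 + 0.13646 + 0.11336 = 0.3650 dits.

0.3650 dits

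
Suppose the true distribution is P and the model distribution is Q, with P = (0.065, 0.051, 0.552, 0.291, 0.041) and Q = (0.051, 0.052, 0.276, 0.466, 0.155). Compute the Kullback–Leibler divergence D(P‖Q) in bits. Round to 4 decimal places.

D(P‖Q) = Σ p·log₂(p/q).
  0.065·log₂(0.065/0.051) = 0.02275
  0.051·log₂(0.051/0.052) = -0.00143
  0.552·log₂(0.552/0.276) = 0.55200
  0.291·log₂(0.291/0.466) = -0.19768
  0.041·log₂(0.041/0.155) = -0.07866
D(P‖Q) = 0.2970 bits.

0.2970 bits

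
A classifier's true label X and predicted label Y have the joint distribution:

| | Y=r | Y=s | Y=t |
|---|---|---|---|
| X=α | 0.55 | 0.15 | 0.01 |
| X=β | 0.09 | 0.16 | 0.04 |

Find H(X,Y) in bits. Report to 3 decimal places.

H(X,Y) = −Σ p(x,y)·log₂ p(x,y) over all 6 cells.
  cell (α,r): −0.55·log₂0.55 = 0.4744
  cell (α,s): −0.15·log₂0.15 = 0.4105
  cell (α,t): −0.01·log₂0.01 = 0.0664
  cell (β,r): −0.09·log₂0.09 = 0.3127
  cell (β,s): −0.16·log₂0.16 = 0.4230
  cell (β,t): −0.04·log₂0.04 = 0.1858
Sum = 1.873 bits.

1.873 bits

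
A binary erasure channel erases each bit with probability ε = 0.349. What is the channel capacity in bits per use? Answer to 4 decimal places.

0.6510 bits

Binary erasure channel: capacity C = 1 − ε.
C = 1 − 0.349 = 0.6510 bits per channel use.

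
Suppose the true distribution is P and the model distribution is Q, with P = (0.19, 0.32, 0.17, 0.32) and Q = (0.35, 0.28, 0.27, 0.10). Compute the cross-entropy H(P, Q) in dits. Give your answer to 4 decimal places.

0.6802 dits

H(P,Q) = −Σ p·log₁₀ q.
  −0.19·log₁₀(0.35) = 0.08663
  −0.32·log₁₀(0.28) = 0.17691
  −0.17·log₁₀(0.27) = 0.09667
  −0.32·log₁₀(0.10) = 0.32000
H(P,Q) = 0.6802 dits.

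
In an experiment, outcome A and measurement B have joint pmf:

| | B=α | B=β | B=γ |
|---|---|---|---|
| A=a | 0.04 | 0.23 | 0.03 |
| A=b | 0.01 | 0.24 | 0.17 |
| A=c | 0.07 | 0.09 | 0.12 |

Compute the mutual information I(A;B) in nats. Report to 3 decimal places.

0.107 nats

Marginals: p(A) = (0.3000, 0.4200, 0.2800), p(B) = (0.1200, 0.5600, 0.3200).
I(A;B) = H(A) + H(B) − H(A,B).
H(A) = 1.0820, H(B) = 0.9437, H(A,B) = 1.9191.
I(A;B) = 1.0820 + 0.9437 − 1.9191 = 0.107 nats.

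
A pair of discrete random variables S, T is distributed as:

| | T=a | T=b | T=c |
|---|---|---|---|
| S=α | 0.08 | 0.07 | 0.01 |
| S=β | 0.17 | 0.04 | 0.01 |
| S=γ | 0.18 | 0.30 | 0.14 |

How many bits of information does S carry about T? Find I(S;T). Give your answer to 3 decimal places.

Marginals: p(S) = (0.1600, 0.2200, 0.6200), p(T) = (0.4300, 0.4100, 0.1600).
I(S;T) = H(S) + H(T) − H(S,T).
H(S) = 1.3312, H(T) = 1.4740, H(S,T) = 2.6768.
I(S;T) = 1.3312 + 1.4740 − 2.6768 = 0.128 bits.

0.128 bits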